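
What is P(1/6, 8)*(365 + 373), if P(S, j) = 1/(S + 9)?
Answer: 4428/55 ≈ 80.509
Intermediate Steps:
P(S, j) = 1/(9 + S)
P(1/6, 8)*(365 + 373) = (365 + 373)/(9 + 1/6) = 738/(9 + ⅙) = 738/(55/6) = (6/55)*738 = 4428/55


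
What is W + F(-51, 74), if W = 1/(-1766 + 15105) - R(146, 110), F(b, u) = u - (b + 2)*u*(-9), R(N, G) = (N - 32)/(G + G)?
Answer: -47775722613/1467290 ≈ -32561.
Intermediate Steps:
R(N, G) = (-32 + N)/(2*G) (R(N, G) = (-32 + N)/((2*G)) = (-32 + N)*(1/(2*G)) = (-32 + N)/(2*G))
F(b, u) = u + 9*u*(2 + b) (F(b, u) = u - (2 + b)*u*(-9) = u - u*(2 + b)*(-9) = u - (-9)*u*(2 + b) = u + 9*u*(2 + b))
W = -760213/1467290 (W = 1/(-1766 + 15105) - (-32 + 146)/(2*110) = 1/13339 - 114/(2*110) = 1/13339 - 1*57/110 = 1/13339 - 57/110 = -760213/1467290 ≈ -0.51811)
W + F(-51, 74) = -760213/1467290 + 74*(19 + 9*(-51)) = -760213/1467290 + 74*(19 - 459) = -760213/1467290 + 74*(-440) = -760213/1467290 - 32560 = -47775722613/1467290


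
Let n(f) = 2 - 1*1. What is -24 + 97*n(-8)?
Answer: 73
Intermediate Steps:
n(f) = 1 (n(f) = 2 - 1 = 1)
-24 + 97*n(-8) = -24 + 97*1 = -24 + 97 = 73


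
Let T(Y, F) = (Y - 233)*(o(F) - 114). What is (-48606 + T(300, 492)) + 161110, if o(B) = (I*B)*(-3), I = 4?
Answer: -290702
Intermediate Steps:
o(B) = -12*B (o(B) = (4*B)*(-3) = -12*B)
T(Y, F) = (-233 + Y)*(-114 - 12*F) (T(Y, F) = (Y - 233)*(-12*F - 114) = (-233 + Y)*(-114 - 12*F))
(-48606 + T(300, 492)) + 161110 = (-48606 + (26562 - 114*300 + 2796*492 - 12*492*300)) + 161110 = (-48606 + (26562 - 34200 + 1375632 - 1771200)) + 161110 = (-48606 - 403206) + 161110 = -451812 + 161110 = -290702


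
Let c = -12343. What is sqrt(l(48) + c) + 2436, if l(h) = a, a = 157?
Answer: 2436 + 3*I*sqrt(1354) ≈ 2436.0 + 110.39*I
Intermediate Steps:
l(h) = 157
sqrt(l(48) + c) + 2436 = sqrt(157 - 12343) + 2436 = sqrt(-12186) + 2436 = 3*I*sqrt(1354) + 2436 = 2436 + 3*I*sqrt(1354)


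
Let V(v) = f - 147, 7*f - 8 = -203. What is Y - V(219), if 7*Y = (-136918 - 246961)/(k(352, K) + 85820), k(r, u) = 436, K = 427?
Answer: 105193465/603792 ≈ 174.22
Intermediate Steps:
Y = -383879/603792 (Y = ((-136918 - 246961)/(436 + 85820))/7 = (-383879/86256)/7 = (-383879*1/86256)/7 = (1/7)*(-383879/86256) = -383879/603792 ≈ -0.63578)
f = -195/7 (f = 8/7 + (1/7)*(-203) = 8/7 - 29 = -195/7 ≈ -27.857)
V(v) = -1224/7 (V(v) = -195/7 - 147 = -1224/7)
Y - V(219) = -383879/603792 - 1*(-1224/7) = -383879/603792 + 1224/7 = 105193465/603792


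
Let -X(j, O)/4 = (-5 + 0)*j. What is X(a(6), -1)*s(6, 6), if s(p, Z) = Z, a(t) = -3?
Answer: -360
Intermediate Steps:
X(j, O) = 20*j (X(j, O) = -4*(-5 + 0)*j = -(-20)*j = 20*j)
X(a(6), -1)*s(6, 6) = (20*(-3))*6 = -60*6 = -360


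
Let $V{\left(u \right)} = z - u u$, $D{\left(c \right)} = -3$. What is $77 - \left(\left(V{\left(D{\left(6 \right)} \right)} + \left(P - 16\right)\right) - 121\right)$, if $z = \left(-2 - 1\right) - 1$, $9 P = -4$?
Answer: $\frac{2047}{9} \approx 227.44$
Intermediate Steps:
$P = - \frac{4}{9}$ ($P = \frac{1}{9} \left(-4\right) = - \frac{4}{9} \approx -0.44444$)
$z = -4$ ($z = -3 - 1 = -4$)
$V{\left(u \right)} = -4 - u^{2}$ ($V{\left(u \right)} = -4 - u u = -4 - u^{2}$)
$77 - \left(\left(V{\left(D{\left(6 \right)} \right)} + \left(P - 16\right)\right) - 121\right) = 77 - \left(\left(\left(-4 - \left(-3\right)^{2}\right) - \frac{148}{9}\right) - 121\right) = 77 - \left(\left(\left(-4 - 9\right) - \frac{148}{9}\right) - 121\right) = 77 - \left(\left(-13 - \frac{148}{9}\right) - 121\right) = 77 - \left(- \frac{265}{9} - 121\right) = 77 - - \frac{1354}{9} = 77 + \frac{1354}{9} = \frac{2047}{9}$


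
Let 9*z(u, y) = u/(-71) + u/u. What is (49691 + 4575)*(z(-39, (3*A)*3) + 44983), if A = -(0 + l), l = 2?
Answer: 1559835307702/639 ≈ 2.4411e+9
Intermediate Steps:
A = -2 (A = -(0 + 2) = -1*2 = -2)
z(u, y) = ⅑ - u/639 (z(u, y) = (u/(-71) + u/u)/9 = (u*(-1/71) + 1)/9 = (-u/71 + 1)/9 = (1 - u/71)/9 = ⅑ - u/639)
(49691 + 4575)*(z(-39, (3*A)*3) + 44983) = (49691 + 4575)*((⅑ - 1/639*(-39)) + 44983) = 54266*((⅑ + 13/213) + 44983) = 54266*(110/639 + 44983) = 54266*(28744247/639) = 1559835307702/639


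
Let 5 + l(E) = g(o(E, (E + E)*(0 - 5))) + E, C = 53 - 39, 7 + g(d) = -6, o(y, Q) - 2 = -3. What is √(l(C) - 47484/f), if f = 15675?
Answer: 2*I*√1919038/1045 ≈ 2.6513*I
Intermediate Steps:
o(y, Q) = -1 (o(y, Q) = 2 - 3 = -1)
g(d) = -13 (g(d) = -7 - 6 = -13)
C = 14
l(E) = -18 + E (l(E) = -5 + (-13 + E) = -18 + E)
√(l(C) - 47484/f) = √((-18 + 14) - 47484/15675) = √(-4 - 47484*1/15675) = √(-4 - 15828/5225) = √(-36728/5225) = 2*I*√1919038/1045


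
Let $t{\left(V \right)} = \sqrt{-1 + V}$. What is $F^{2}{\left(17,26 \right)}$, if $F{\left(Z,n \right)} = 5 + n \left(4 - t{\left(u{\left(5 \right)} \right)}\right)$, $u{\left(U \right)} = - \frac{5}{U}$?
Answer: $10529 - 5668 i \sqrt{2} \approx 10529.0 - 8015.8 i$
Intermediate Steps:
$F{\left(Z,n \right)} = 5 + n \left(4 - i \sqrt{2}\right)$ ($F{\left(Z,n \right)} = 5 + n \left(4 - \sqrt{-1 - \frac{5}{5}}\right) = 5 + n \left(4 - \sqrt{-1 - 1}\right) = 5 + n \left(4 - \sqrt{-2}\right) = 5 + n \left(4 - i \sqrt{2}\right)$)
$F^{2}{\left(17,26 \right)} = \left(5 + 4 \cdot 26 - i 26 \sqrt{2}\right)^{2} = \left(5 + 104 - 26 i \sqrt{2}\right)^{2} = \left(109 - 26 i \sqrt{2}\right)^{2}$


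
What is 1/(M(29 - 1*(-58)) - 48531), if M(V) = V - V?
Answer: -1/48531 ≈ -2.0605e-5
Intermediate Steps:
M(V) = 0
1/(M(29 - 1*(-58)) - 48531) = 1/(0 - 48531) = 1/(-48531) = -1/48531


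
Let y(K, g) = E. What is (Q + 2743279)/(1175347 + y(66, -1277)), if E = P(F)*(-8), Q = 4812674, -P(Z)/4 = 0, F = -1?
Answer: 7555953/1175347 ≈ 6.4287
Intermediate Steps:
P(Z) = 0 (P(Z) = -4*0 = 0)
E = 0 (E = 0*(-8) = 0)
y(K, g) = 0
(Q + 2743279)/(1175347 + y(66, -1277)) = (4812674 + 2743279)/(1175347 + 0) = 7555953/1175347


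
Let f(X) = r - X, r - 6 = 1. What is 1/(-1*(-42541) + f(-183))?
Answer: 1/42731 ≈ 2.3402e-5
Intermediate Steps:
r = 7 (r = 6 + 1 = 7)
f(X) = 7 - X
1/(-1*(-42541) + f(-183)) = 1/(-1*(-42541) + (7 - 1*(-183))) = 1/(42541 + (7 + 183)) = 1/(42541 + 190) = 1/42731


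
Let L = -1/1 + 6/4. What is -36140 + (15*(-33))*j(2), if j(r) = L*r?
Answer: -36635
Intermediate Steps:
L = ½ (L = -1*1 + 6*(¼) = -1 + 3/2 = ½ ≈ 0.50000)
j(r) = r/2
-36140 + (15*(-33))*j(2) = -36140 + (15*(-33))*((½)*2) = -36140 - 495*1 = -36140 - 495 = -36635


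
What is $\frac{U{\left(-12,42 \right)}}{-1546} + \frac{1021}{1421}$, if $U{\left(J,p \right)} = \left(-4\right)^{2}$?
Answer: $\frac{777865}{1098433} \approx 0.70816$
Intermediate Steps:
$U{\left(J,p \right)} = 16$
$\frac{U{\left(-12,42 \right)}}{-1546} + \frac{1021}{1421} = \frac{16}{-1546} + \frac{1021}{1421} = 16 \left(- \frac{1}{1546}\right) + 1021 \cdot \frac{1}{1421} = - \frac{8}{773} + \frac{1021}{1421} = \frac{777865}{1098433}$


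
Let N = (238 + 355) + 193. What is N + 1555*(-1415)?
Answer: -2199539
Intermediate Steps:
N = 786 (N = 593 + 193 = 786)
N + 1555*(-1415) = 786 + 1555*(-1415) = 786 - 2200325 = -2199539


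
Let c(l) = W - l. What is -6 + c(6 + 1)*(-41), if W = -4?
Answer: 445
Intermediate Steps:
c(l) = -4 - l
-6 + c(6 + 1)*(-41) = -6 + (-4 - (6 + 1))*(-41) = -6 + (-4 - 1*7)*(-41) = -6 + (-4 - 7)*(-41) = -6 - 11*(-41) = -6 + 451 = 445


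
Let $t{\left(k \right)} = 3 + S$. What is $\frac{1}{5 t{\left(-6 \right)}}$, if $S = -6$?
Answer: $- \frac{1}{15} \approx -0.066667$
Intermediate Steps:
$t{\left(k \right)} = -3$ ($t{\left(k \right)} = 3 - 6 = -3$)
$\frac{1}{5 t{\left(-6 \right)}} = \frac{1}{5 \left(-3\right)} = \frac{1}{-15} = - \frac{1}{15}$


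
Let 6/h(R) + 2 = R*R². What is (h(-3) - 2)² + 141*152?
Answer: 18028408/841 ≈ 21437.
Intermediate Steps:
h(R) = 6/(-2 + R³) (h(R) = 6/(-2 + R*R²) = 6/(-2 + R³))
(h(-3) - 2)² + 141*152 = (6/(-2 + (-3)³) - 2)² + 141*152 = (6/(-2 - 27) - 2)² + 21432 = (6/(-29) - 2)² + 21432 = (6*(-1/29) - 2)² + 21432 = (-6/29 - 2)² + 21432 = (-64/29)² + 21432 = 4096/841 + 21432 = 18028408/841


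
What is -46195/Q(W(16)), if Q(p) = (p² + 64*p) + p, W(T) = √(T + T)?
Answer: 46195/4193 - 3002675*√2/33544 ≈ -115.58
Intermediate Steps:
W(T) = √2*√T (W(T) = √(2*T) = √2*√T)
Q(p) = p² + 65*p
-46195/Q(W(16)) = -46195*√2/(8*(65 + √2*√16)) = -46195*√2/(8*(65 + √2*4)) = -46195*√2/(8*(65 + 4*√2))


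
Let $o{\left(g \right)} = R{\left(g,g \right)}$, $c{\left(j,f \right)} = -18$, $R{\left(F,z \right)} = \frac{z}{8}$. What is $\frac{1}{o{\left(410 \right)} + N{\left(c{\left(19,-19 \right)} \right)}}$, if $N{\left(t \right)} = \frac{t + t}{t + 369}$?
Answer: $\frac{156}{7979} \approx 0.019551$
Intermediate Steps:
$R{\left(F,z \right)} = \frac{z}{8}$ ($R{\left(F,z \right)} = z \frac{1}{8} = \frac{z}{8}$)
$o{\left(g \right)} = \frac{g}{8}$
$N{\left(t \right)} = \frac{2 t}{369 + t}$
$\frac{1}{o{\left(410 \right)} + N{\left(c{\left(19,-19 \right)} \right)}} = \frac{1}{\frac{1}{8} \cdot 410 + 2 \left(-18\right) \frac{1}{369 - 18}} = \frac{1}{\frac{205}{4} + 2 \left(-18\right) \frac{1}{351}} = \frac{1}{\frac{205}{4} - \frac{4}{39}} = \frac{1}{\frac{7979}{156}} = \frac{156}{7979}$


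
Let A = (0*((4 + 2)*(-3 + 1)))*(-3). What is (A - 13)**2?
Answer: 169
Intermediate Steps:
A = 0 (A = (0*(6*(-2)))*(-3) = (0*(-12))*(-3) = 0*(-3) = 0)
(A - 13)**2 = (0 - 13)**2 = (-13)**2 = 169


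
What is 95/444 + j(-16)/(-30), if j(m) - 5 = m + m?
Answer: 2473/2220 ≈ 1.1140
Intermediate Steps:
j(m) = 5 + 2*m (j(m) = 5 + (m + m) = 5 + 2*m)
95/444 + j(-16)/(-30) = 95/444 + (5 + 2*(-16))/(-30) = 95*(1/444) + (5 - 32)*(-1/30) = 95/444 - 27*(-1/30) = 95/444 + 9/10 = 2473/2220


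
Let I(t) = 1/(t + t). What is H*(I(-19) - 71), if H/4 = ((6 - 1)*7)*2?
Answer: -377860/19 ≈ -19887.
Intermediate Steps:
I(t) = 1/(2*t)
H = 280 (H = 4*(((6 - 1)*7)*2) = 4*((5*7)*2) = 4*(35*2) = 4*70 = 280)
H*(I(-19) - 71) = 280*((1/2)/(-19) - 71) = 280*((1/2)*(-1/19) - 71) = 280*(-1/38 - 71) = 280*(-2699/38) = -377860/19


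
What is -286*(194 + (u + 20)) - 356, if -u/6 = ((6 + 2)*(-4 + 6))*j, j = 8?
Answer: 158088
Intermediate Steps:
u = -768 (u = -6*(6 + 2)*(-4 + 6)*8 = -6*8*2*8 = -96*8 = -6*128 = -768)
-286*(194 + (u + 20)) - 356 = -286*(194 + (-768 + 20)) - 356 = -286*(194 - 748) - 356 = -286*(-554) - 356 = 158444 - 356 = 158088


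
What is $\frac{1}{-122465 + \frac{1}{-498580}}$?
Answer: $- \frac{498580}{61058599701} \approx -8.1656 \cdot 10^{-6}$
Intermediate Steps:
$\frac{1}{-122465 + \frac{1}{-498580}} = \frac{1}{-122465 - \frac{1}{498580}} = \frac{1}{- \frac{61058599701}{498580}} = - \frac{498580}{61058599701}$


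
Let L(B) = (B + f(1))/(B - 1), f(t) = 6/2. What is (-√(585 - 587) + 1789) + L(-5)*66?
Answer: 1811 - I*√2 ≈ 1811.0 - 1.4142*I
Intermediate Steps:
f(t) = 3 (f(t) = 6*(½) = 3)
L(B) = (3 + B)/(-1 + B) (L(B) = (B + 3)/(B - 1) = (3 + B)/(-1 + B))
(-√(585 - 587) + 1789) + L(-5)*66 = (-√(585 - 587) + 1789) + ((3 - 5)/(-1 - 5))*66 = (-√(-2) + 1789) + (-2/(-6))*66 = (-I*√2 + 1789) - ⅙*(-2)*66 = (-I*√2 + 1789) + (⅓)*66 = (1789 - I*√2) + 22 = 1811 - I*√2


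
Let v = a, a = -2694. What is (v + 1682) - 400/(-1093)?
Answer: -1105716/1093 ≈ -1011.6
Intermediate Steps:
v = -2694
(v + 1682) - 400/(-1093) = (-2694 + 1682) - 400/(-1093) = -1012 - 400*(-1/1093) = -1012 + 400/1093 = -1105716/1093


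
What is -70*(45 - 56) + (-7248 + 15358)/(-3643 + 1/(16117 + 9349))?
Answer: 71228401230/92772637 ≈ 767.77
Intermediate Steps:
-70*(45 - 56) + (-7248 + 15358)/(-3643 + 1/(16117 + 9349)) = -70*(-11) + 8110/(-3643 + 1/25466) = 770 + 8110/(-3643 + 1/25466) = 770 + 8110/(-92772637/25466) = 770 + 8110*(-25466/92772637) = 770 - 206529260/92772637 = 71228401230/92772637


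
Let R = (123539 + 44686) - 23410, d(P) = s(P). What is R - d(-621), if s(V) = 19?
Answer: 144796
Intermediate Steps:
d(P) = 19
R = 144815 (R = 168225 - 23410 = 144815)
R - d(-621) = 144815 - 1*19 = 144815 - 19 = 144796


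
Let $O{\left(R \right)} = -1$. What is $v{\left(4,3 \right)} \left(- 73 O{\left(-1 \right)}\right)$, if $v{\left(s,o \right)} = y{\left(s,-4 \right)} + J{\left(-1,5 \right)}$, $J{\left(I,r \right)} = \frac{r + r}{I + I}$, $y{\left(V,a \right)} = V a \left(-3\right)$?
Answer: $3139$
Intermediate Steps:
$y{\left(V,a \right)} = - 3 V a$
$J{\left(I,r \right)} = \frac{r}{I}$ ($J{\left(I,r \right)} = \frac{2 r}{2 I} = 2 r \frac{1}{2 I} = \frac{r}{I}$)
$v{\left(s,o \right)} = -5 + 12 s$ ($v{\left(s,o \right)} = \left(-3\right) s \left(-4\right) + \frac{5}{-1} = 12 s + 5 \left(-1\right) = 12 s - 5 = -5 + 12 s$)
$v{\left(4,3 \right)} \left(- 73 O{\left(-1 \right)}\right) = \left(-5 + 12 \cdot 4\right) \left(\left(-73\right) \left(-1\right)\right) = \left(-5 + 48\right) 73 = 43 \cdot 73 = 3139$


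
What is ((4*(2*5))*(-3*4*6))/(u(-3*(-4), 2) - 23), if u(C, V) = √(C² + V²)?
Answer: 22080/127 + 1920*√37/127 ≈ 265.82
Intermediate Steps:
((4*(2*5))*(-3*4*6))/(u(-3*(-4), 2) - 23) = ((4*(2*5))*(-3*4*6))/(√((-3*(-4))² + 2²) - 23) = ((4*10)*(-12*6))/(√(12² + 4) - 23) = (40*(-72))/(√(144 + 4) - 23) = -2880/(√148 - 23) = -2880/(2*√37 - 23) = -2880/(-23 + 2*√37)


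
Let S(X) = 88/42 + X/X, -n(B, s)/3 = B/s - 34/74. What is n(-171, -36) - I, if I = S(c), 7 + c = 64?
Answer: -49625/3108 ≈ -15.967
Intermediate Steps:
c = 57 (c = -7 + 64 = 57)
n(B, s) = 51/37 - 3*B/s (n(B, s) = -3*(B/s - 34/74) = -3*(B/s - 34*1/74) = -3*(B/s - 17/37) = -3*(-17/37 + B/s) = 51/37 - 3*B/s)
S(X) = 65/21 (S(X) = 88*(1/42) + 1 = 44/21 + 1 = 65/21)
I = 65/21 ≈ 3.0952
n(-171, -36) - I = (51/37 - 3*(-171)/(-36)) - 1*65/21 = (51/37 - 3*(-171)*(-1/36)) - 65/21 = (51/37 - 57/4) - 65/21 = -1905/148 - 65/21 = -49625/3108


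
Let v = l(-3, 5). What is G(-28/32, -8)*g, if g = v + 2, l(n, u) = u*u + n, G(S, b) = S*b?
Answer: 168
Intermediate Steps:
l(n, u) = n + u**2 (l(n, u) = u**2 + n = n + u**2)
v = 22 (v = -3 + 5**2 = -3 + 25 = 22)
g = 24 (g = 22 + 2 = 24)
G(-28/32, -8)*g = (-28/32*(-8))*24 = (-28*1/32*(-8))*24 = -7/8*(-8)*24 = 7*24 = 168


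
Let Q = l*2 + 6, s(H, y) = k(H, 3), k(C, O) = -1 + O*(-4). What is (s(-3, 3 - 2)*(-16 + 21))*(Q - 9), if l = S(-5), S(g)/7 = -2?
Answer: 2015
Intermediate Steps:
S(g) = -14 (S(g) = 7*(-2) = -14)
k(C, O) = -1 - 4*O
l = -14
s(H, y) = -13 (s(H, y) = -1 - 4*3 = -1 - 12 = -13)
Q = -22 (Q = -14*2 + 6 = -28 + 6 = -22)
(s(-3, 3 - 2)*(-16 + 21))*(Q - 9) = (-13*(-16 + 21))*(-22 - 9) = -13*5*(-31) = -65*(-31) = 2015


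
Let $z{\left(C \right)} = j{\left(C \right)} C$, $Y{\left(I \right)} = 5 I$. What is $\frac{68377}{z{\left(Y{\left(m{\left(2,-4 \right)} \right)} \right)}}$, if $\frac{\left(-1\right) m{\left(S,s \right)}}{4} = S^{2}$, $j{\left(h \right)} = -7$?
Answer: $\frac{68377}{560} \approx 122.1$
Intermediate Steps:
$m{\left(S,s \right)} = - 4 S^{2}$
$z{\left(C \right)} = - 7 C$
$\frac{68377}{z{\left(Y{\left(m{\left(2,-4 \right)} \right)} \right)}} = \frac{68377}{\left(-7\right) 5 \left(- 4 \cdot 2^{2}\right)} = \frac{68377}{\left(-7\right) 5 \left(\left(-4\right) 4\right)} = \frac{68377}{\left(-7\right) 5 \left(-16\right)} = \frac{68377}{\left(-7\right) \left(-80\right)} = \frac{68377}{560}$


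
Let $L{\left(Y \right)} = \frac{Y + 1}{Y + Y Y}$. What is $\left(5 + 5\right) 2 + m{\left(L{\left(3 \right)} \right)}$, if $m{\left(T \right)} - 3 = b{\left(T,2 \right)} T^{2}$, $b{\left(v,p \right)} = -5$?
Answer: $\frac{202}{9} \approx 22.444$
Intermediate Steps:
$L{\left(Y \right)} = \frac{1 + Y}{Y + Y^{2}}$
$m{\left(T \right)} = 3 - 5 T^{2}$
$\left(5 + 5\right) 2 + m{\left(L{\left(3 \right)} \right)} = \left(5 + 5\right) 2 + \left(3 - 5 \left(\frac{1}{3}\right)^{2}\right) = 10 \cdot 2 + \left(3 - \frac{5}{9}\right) = 20 + \left(3 - \frac{5}{9}\right) = 20 + \frac{22}{9} = \frac{202}{9}$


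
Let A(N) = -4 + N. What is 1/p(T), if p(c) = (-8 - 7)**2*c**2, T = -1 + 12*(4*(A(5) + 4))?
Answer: 1/12852225 ≈ 7.7807e-8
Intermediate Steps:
T = 239 (T = -1 + 12*(4*((-4 + 5) + 4)) = -1 + 12*(4*(1 + 4)) = -1 + 12*(4*5) = -1 + 12*20 = -1 + 240 = 239)
p(c) = 225*c**2 (p(c) = (-15)**2*c**2 = 225*c**2)
1/p(T) = 1/(225*239**2) = 1/(225*57121) = 1/12852225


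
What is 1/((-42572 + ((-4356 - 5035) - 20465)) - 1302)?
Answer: -1/73730 ≈ -1.3563e-5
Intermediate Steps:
1/((-42572 + ((-4356 - 5035) - 20465)) - 1302) = 1/((-42572 + (-9391 - 20465)) - 1302) = 1/((-42572 - 29856) - 1302) = 1/(-72428 - 1302) = 1/(-73730) = -1/73730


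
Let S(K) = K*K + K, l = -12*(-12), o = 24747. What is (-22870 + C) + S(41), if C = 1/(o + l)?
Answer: -526394867/24891 ≈ -21148.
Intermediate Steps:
l = 144
S(K) = K + K² (S(K) = K² + K = K + K²)
C = 1/24891 (C = 1/(24747 + 144) = 1/24891 ≈ 4.0175e-5)
(-22870 + C) + S(41) = (-22870 + 1/24891) + 41*(1 + 41) = -569257169/24891 + 41*42 = -569257169/24891 + 1722 = -526394867/24891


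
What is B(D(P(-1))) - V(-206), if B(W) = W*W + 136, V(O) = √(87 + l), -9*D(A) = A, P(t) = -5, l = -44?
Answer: 11041/81 - √43 ≈ 129.75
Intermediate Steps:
D(A) = -A/9
V(O) = √43 (V(O) = √(87 - 44) = √43)
B(W) = 136 + W² (B(W) = W² + 136 = 136 + W²)
B(D(P(-1))) - V(-206) = (136 + (-⅑*(-5))²) - √43 = (136 + (5/9)²) - √43 = (136 + 25/81) - √43 = 11041/81 - √43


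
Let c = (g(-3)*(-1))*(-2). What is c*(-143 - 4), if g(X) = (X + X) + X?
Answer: 2646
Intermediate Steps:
g(X) = 3*X (g(X) = 2*X + X = 3*X)
c = -18 (c = ((3*(-3))*(-1))*(-2) = -9*(-1)*(-2) = 9*(-2) = -18)
c*(-143 - 4) = -18*(-143 - 4) = -18*(-147) = 2646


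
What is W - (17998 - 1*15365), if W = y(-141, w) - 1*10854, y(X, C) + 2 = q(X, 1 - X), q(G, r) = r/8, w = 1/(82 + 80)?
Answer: -53885/4 ≈ -13471.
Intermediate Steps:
w = 1/162 ≈ 0.0061728
q(G, r) = r/8 (q(G, r) = r*(1/8) = r/8)
y(X, C) = -15/8 - X/8 (y(X, C) = -2 + (1 - X)/8 = -2 + (1/8 - X/8) = -15/8 - X/8)
W = -43353/4 (W = (-15/8 - 1/8*(-141)) - 1*10854 = (-15/8 + 141/8) - 10854 = 63/4 - 10854 = -43353/4 ≈ -10838.)
W - (17998 - 1*15365) = -43353/4 - (17998 - 1*15365) = -43353/4 - (17998 - 15365) = -43353/4 - 1*2633 = -43353/4 - 2633 = -53885/4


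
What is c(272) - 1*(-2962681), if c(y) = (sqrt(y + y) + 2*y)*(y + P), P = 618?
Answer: 3446841 + 3560*sqrt(34) ≈ 3.4676e+6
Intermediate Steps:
c(y) = (618 + y)*(2*y + sqrt(2)*sqrt(y)) (c(y) = (sqrt(y + y) + 2*y)*(y + 618) = (sqrt(2*y) + 2*y)*(618 + y) = (sqrt(2)*sqrt(y) + 2*y)*(618 + y) = (2*y + sqrt(2)*sqrt(y))*(618 + y) = (618 + y)*(2*y + sqrt(2)*sqrt(y)))
c(272) - 1*(-2962681) = (2*272**2 + 1236*272 + sqrt(2)*272**(3/2) + 618*sqrt(2)*sqrt(272)) - 1*(-2962681) = (2*73984 + 336192 + sqrt(2)*(1088*sqrt(17)) + 618*sqrt(2)*(4*sqrt(17))) + 2962681 = (147968 + 336192 + 1088*sqrt(34) + 2472*sqrt(34)) + 2962681 = (484160 + 3560*sqrt(34)) + 2962681 = 3446841 + 3560*sqrt(34)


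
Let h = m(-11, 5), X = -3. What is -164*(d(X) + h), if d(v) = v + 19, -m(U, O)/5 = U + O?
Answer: -7544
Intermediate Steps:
m(U, O) = -5*O - 5*U (m(U, O) = -5*(U + O) = -5*(O + U) = -5*O - 5*U)
d(v) = 19 + v
h = 30 (h = -5*5 - 5*(-11) = -25 + 55 = 30)
-164*(d(X) + h) = -164*((19 - 3) + 30) = -164*(16 + 30) = -164*46 = -7544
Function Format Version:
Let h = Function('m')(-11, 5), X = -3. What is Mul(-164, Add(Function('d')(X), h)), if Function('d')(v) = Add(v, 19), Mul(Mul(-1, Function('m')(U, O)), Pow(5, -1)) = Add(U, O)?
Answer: -7544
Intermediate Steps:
Function('m')(U, O) = Add(Mul(-5, O), Mul(-5, U)) (Function('m')(U, O) = Mul(-5, Add(U, O)) = Mul(-5, Add(O, U)) = Add(Mul(-5, O), Mul(-5, U)))
Function('d')(v) = Add(19, v)
h = 30 (h = Add(Mul(-5, 5), Mul(-5, -11)) = Add(-25, 55) = 30)
Mul(-164, Add(Function('d')(X), h)) = Mul(-164, Add(Add(19, -3), 30)) = Mul(-164, Add(16, 30)) = Mul(-164, 46) = -7544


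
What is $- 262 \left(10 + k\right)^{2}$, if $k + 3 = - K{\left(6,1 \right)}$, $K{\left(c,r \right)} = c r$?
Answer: $-262$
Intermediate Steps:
$k = -9$ ($k = -3 - 6 \cdot 1 = -3 - 6 = -9$)
$- 262 \left(10 + k\right)^{2} = - 262 \left(10 - 9\right)^{2} = - 262 \cdot 1^{2} = \left(-262\right) 1 = -262$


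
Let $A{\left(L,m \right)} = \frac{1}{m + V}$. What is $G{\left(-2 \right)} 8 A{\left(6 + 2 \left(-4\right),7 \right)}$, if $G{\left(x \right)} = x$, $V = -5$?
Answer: $-8$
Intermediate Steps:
$A{\left(L,m \right)} = \frac{1}{-5 + m}$ ($A{\left(L,m \right)} = \frac{1}{m - 5} = \frac{1}{-5 + m}$)
$G{\left(-2 \right)} 8 A{\left(6 + 2 \left(-4\right),7 \right)} = \frac{\left(-2\right) 8}{-5 + 7} = - \frac{16}{2} = \left(-16\right) \frac{1}{2} = -8$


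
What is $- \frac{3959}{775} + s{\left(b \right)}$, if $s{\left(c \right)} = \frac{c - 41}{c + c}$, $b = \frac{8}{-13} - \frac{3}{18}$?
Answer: $\frac{2042727}{94550} \approx 21.605$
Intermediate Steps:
$b = - \frac{61}{78}$ ($b = 8 \left(- \frac{1}{13}\right) - \frac{1}{6} = - \frac{8}{13} - \frac{1}{6} = - \frac{61}{78} \approx -0.78205$)
$s{\left(c \right)} = \frac{-41 + c}{2 c}$
$- \frac{3959}{775} + s{\left(b \right)} = - \frac{3959}{775} + \frac{-41 - \frac{61}{78}}{2 \left(- \frac{61}{78}\right)} = \left(-3959\right) \frac{1}{775} + \frac{1}{2} \left(- \frac{78}{61}\right) \left(- \frac{3259}{78}\right) = - \frac{3959}{775} + \frac{3259}{122} = \frac{2042727}{94550}$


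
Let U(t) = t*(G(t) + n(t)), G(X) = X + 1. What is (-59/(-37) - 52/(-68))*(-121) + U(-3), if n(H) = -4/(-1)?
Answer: -183338/629 ≈ -291.48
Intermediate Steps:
G(X) = 1 + X
n(H) = 4 (n(H) = -4*(-1) = 4)
U(t) = t*(5 + t) (U(t) = t*((1 + t) + 4) = t*(5 + t))
(-59/(-37) - 52/(-68))*(-121) + U(-3) = (-59/(-37) - 52/(-68))*(-121) - 3*(5 - 3) = (-59*(-1/37) - 52*(-1/68))*(-121) - 3*2 = (59/37 + 13/17)*(-121) - 6 = (1484/629)*(-121) - 6 = -179564/629 - 6 = -183338/629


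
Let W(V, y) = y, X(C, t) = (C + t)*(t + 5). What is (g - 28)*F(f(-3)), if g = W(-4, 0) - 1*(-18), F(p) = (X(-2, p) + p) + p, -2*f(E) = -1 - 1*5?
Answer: -140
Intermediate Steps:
X(C, t) = (5 + t)*(C + t) (X(C, t) = (C + t)*(5 + t) = (5 + t)*(C + t))
f(E) = 3 (f(E) = -(-1 - 1*5)/2 = -(-1 - 5)/2 = -½*(-6) = 3)
F(p) = -10 + p² + 5*p (F(p) = ((p² + 5*(-2) + 5*p - 2*p) + p) + p = ((p² - 10 + 5*p - 2*p) + p) + p = ((-10 + p² + 3*p) + p) + p = (-10 + p² + 4*p) + p = -10 + p² + 5*p)
g = 18 (g = 0 - 1*(-18) = 0 + 18 = 18)
(g - 28)*F(f(-3)) = (18 - 28)*(-10 + 3² + 5*3) = -10*(-10 + 9 + 15) = -10*14 = -140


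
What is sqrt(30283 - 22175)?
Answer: 2*sqrt(2027) ≈ 90.044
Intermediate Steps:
sqrt(30283 - 22175) = sqrt(8108) = 2*sqrt(2027)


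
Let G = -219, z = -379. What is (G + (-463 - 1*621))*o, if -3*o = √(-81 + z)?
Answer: 2606*I*√115/3 ≈ 9315.4*I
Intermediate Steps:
o = -2*I*√115/3 (o = -√(-81 - 379)/3 = -2*I*√115/3 ≈ -7.1492*I)
(G + (-463 - 1*621))*o = (-219 + (-463 - 1*621))*(-2*I*√115/3) = (-219 + (-463 - 621))*(-2*I*√115/3) = (-219 - 1084)*(-2*I*√115/3) = -(-2606)*I*√115/3 = 2606*I*√115/3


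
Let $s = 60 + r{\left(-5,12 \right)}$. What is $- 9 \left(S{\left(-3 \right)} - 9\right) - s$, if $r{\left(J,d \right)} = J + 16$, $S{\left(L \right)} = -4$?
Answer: $46$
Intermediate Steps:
$r{\left(J,d \right)} = 16 + J$
$s = 71$ ($s = 60 + \left(16 - 5\right) = 60 + 11 = 71$)
$- 9 \left(S{\left(-3 \right)} - 9\right) - s = - 9 \left(-4 - 9\right) - 71 = \left(-9\right) \left(-13\right) - 71 = 117 - 71 = 46$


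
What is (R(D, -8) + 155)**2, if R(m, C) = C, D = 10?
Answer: 21609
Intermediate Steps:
(R(D, -8) + 155)**2 = (-8 + 155)**2 = 147**2 = 21609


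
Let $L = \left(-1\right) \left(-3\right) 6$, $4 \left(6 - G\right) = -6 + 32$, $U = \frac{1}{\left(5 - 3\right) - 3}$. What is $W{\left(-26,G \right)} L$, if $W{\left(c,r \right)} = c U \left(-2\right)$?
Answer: $-936$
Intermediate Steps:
$U = -1$ ($U = \frac{1}{\left(5 - 3\right) - 3} = \frac{1}{2 - 3} = \frac{1}{-1} = -1$)
$G = - \frac{1}{2}$ ($G = 6 - \frac{-6 + 32}{4} = 6 - \frac{13}{2} = - \frac{1}{2} \approx -0.5$)
$W{\left(c,r \right)} = 2 c$ ($W{\left(c,r \right)} = c \left(-1\right) \left(-2\right) = - c \left(-2\right) = 2 c$)
$L = 18$ ($L = 3 \cdot 6 = 18$)
$W{\left(-26,G \right)} L = 2 \left(-26\right) 18 = \left(-52\right) 18 = -936$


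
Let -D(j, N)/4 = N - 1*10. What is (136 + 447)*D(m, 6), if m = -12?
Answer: 9328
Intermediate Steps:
D(j, N) = 40 - 4*N (D(j, N) = -4*(N - 1*10) = -4*(N - 10) = -4*(-10 + N) = 40 - 4*N)
(136 + 447)*D(m, 6) = (136 + 447)*(40 - 4*6) = 583*(40 - 24) = 583*16 = 9328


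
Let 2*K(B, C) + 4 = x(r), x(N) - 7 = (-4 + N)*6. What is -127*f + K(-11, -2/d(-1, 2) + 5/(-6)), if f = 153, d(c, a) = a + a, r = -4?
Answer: -38907/2 ≈ -19454.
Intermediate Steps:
d(c, a) = 2*a
x(N) = -17 + 6*N (x(N) = 7 + (-4 + N)*6 = 7 + (-24 + 6*N) = -17 + 6*N)
K(B, C) = -45/2 (K(B, C) = -2 + (-17 + 6*(-4))/2 = -2 + (-17 - 24)/2 = -2 + (½)*(-41) = -2 - 41/2 = -45/2)
-127*f + K(-11, -2/d(-1, 2) + 5/(-6)) = -127*153 - 45/2 = -19431 - 45/2 = -38907/2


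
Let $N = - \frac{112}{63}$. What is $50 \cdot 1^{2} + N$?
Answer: $\frac{434}{9} \approx 48.222$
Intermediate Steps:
$N = - \frac{16}{9}$ ($N = \left(-112\right) \frac{1}{63} = - \frac{16}{9} \approx -1.7778$)
$50 \cdot 1^{2} + N = 50 \cdot 1^{2} - \frac{16}{9} = 50 \cdot 1 - \frac{16}{9} = 50 - \frac{16}{9} = \frac{434}{9}$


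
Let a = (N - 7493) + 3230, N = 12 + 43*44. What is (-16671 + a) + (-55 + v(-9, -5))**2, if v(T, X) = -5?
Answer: -15430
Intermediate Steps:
N = 1904 (N = 12 + 1892 = 1904)
a = -2359 (a = (1904 - 7493) + 3230 = -5589 + 3230 = -2359)
(-16671 + a) + (-55 + v(-9, -5))**2 = (-16671 - 2359) + (-55 - 5)**2 = -19030 + (-60)**2 = -19030 + 3600 = -15430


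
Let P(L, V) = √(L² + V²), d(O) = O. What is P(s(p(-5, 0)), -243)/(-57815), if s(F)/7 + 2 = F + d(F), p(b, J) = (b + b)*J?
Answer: -17*√205/57815 ≈ -0.0042100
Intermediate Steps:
p(b, J) = 2*J*b (p(b, J) = (2*b)*J = 2*J*b)
s(F) = -14 + 14*F (s(F) = -14 + 7*(F + F) = -14 + 7*(2*F) = -14 + 14*F)
P(s(p(-5, 0)), -243)/(-57815) = √((-14 + 14*(2*0*(-5)))² + (-243)²)/(-57815) = √((-14 + 14*0)² + 59049)*(-1/57815) = √((-14 + 0)² + 59049)*(-1/57815) = √((-14)² + 59049)*(-1/57815) = √(196 + 59049)*(-1/57815) = √59245*(-1/57815) = (17*√205)*(-1/57815) = -17*√205/57815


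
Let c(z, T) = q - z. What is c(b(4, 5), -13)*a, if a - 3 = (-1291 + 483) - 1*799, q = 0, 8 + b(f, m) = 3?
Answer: -8020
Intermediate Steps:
b(f, m) = -5 (b(f, m) = -8 + 3 = -5)
c(z, T) = -z (c(z, T) = 0 - z = -z)
a = -1604 (a = 3 + ((-1291 + 483) - 1*799) = 3 + (-808 - 799) = 3 - 1607 = -1604)
c(b(4, 5), -13)*a = -1*(-5)*(-1604) = 5*(-1604) = -8020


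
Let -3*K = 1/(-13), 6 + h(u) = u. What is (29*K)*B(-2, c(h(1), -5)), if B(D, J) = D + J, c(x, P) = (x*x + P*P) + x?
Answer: 1247/39 ≈ 31.974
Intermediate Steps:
h(u) = -6 + u
c(x, P) = x + P² + x² (c(x, P) = (x² + P²) + x = (P² + x²) + x = x + P² + x²)
K = 1/39 (K = -⅓/(-13) = -⅓*(-1/13) = 1/39 ≈ 0.025641)
(29*K)*B(-2, c(h(1), -5)) = (29*(1/39))*(-2 + ((-6 + 1) + (-5)² + (-6 + 1)²)) = 29*(-2 + (-5 + 25 + (-5)²))/39 = 29*(-2 + (-5 + 25 + 25))/39 = 29*(-2 + 45)/39 = (29/39)*43 = 1247/39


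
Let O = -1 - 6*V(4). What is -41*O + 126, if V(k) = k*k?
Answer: 4103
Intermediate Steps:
V(k) = k**2
O = -97 (O = -1 - 6*4**2 = -1 - 6*16 = -1 - 96 = -97)
-41*O + 126 = -41*(-97) + 126 = 3977 + 126 = 4103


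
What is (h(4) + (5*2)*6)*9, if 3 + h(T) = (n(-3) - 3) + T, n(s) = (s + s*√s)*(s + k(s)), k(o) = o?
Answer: 684 + 162*I*√3 ≈ 684.0 + 280.59*I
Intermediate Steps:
n(s) = 2*s*(s + s^(3/2)) (n(s) = (s + s*√s)*(s + s) = (s + s^(3/2))*(2*s) = 2*s*(s + s^(3/2)))
h(T) = 12 + T + 18*I*√3 (h(T) = -3 + (((2*(-3)² + 2*(-3)^(5/2)) - 3) + T) = -3 + (((2*9 + 2*(9*I*√3)) - 3) + T) = -3 + (((18 + 18*I*√3) - 3) + T) = -3 + ((15 + 18*I*√3) + T) = -3 + (15 + T + 18*I*√3) = 12 + T + 18*I*√3)
(h(4) + (5*2)*6)*9 = ((12 + 4 + 18*I*√3) + (5*2)*6)*9 = ((16 + 18*I*√3) + 10*6)*9 = ((16 + 18*I*√3) + 60)*9 = (76 + 18*I*√3)*9 = 684 + 162*I*√3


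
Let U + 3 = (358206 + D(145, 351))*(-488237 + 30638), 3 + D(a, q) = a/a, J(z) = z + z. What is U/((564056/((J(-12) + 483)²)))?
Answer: -34533521654277519/564056 ≈ -6.1224e+10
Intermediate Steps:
J(z) = 2*z
D(a, q) = -2 (D(a, q) = -3 + a/a = -3 + 1 = -2)
U = -163913792199 (U = -3 + (358206 - 2)*(-488237 + 30638) = -3 + 358204*(-457599) = -3 - 163913792196 = -163913792199)
U/((564056/((J(-12) + 483)²))) = -163913792199*(2*(-12) + 483)²/564056 = -163913792199*(-24 + 483)²/564056 = -163913792199/(564056/(459²)) = -163913792199/(564056/210681) = -163913792199/(564056*(1/210681)) = -163913792199/564056/210681 = -163913792199*210681/564056 = -34533521654277519/564056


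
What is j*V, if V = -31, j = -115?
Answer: 3565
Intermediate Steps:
j*V = -115*(-31) = 3565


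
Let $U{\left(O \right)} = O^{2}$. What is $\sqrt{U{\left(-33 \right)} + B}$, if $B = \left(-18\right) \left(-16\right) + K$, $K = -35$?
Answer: $\sqrt{1342} \approx 36.633$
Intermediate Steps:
$B = 253$ ($B = \left(-18\right) \left(-16\right) - 35 = 288 - 35 = 253$)
$\sqrt{U{\left(-33 \right)} + B} = \sqrt{\left(-33\right)^{2} + 253} = \sqrt{1089 + 253} = \sqrt{1342}$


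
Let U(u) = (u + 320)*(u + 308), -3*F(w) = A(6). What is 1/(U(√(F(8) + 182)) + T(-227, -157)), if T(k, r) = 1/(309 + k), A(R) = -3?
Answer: 663948014/65074940486401 - 4222672*√183/65074940486401 ≈ 9.3250e-6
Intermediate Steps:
F(w) = 1 (F(w) = -⅓*(-3) = 1)
U(u) = (308 + u)*(320 + u) (U(u) = (320 + u)*(308 + u) = (308 + u)*(320 + u))
1/(U(√(F(8) + 182)) + T(-227, -157)) = 1/((98560 + (√(1 + 182))² + 628*√(1 + 182)) + 1/(309 - 227)) = 1/((98560 + (√183)² + 628*√183) + 1/82) = 1/((98560 + 183 + 628*√183) + 1/82) = 1/((98743 + 628*√183) + 1/82) = 1/(8096927/82 + 628*√183)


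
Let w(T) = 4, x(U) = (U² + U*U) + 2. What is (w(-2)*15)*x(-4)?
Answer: 2040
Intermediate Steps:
x(U) = 2 + 2*U² (x(U) = (U² + U²) + 2 = 2*U² + 2 = 2 + 2*U²)
(w(-2)*15)*x(-4) = (4*15)*(2 + 2*(-4)²) = 60*(2 + 2*16) = 60*(2 + 32) = 60*34 = 2040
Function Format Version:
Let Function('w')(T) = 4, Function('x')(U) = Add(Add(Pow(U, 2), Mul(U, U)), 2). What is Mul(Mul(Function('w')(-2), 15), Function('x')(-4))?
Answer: 2040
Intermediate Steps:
Function('x')(U) = Add(2, Mul(2, Pow(U, 2))) (Function('x')(U) = Add(Add(Pow(U, 2), Pow(U, 2)), 2) = Add(Mul(2, Pow(U, 2)), 2) = Add(2, Mul(2, Pow(U, 2))))
Mul(Mul(Function('w')(-2), 15), Function('x')(-4)) = Mul(Mul(4, 15), Add(2, Mul(2, Pow(-4, 2)))) = Mul(60, Add(2, Mul(2, 16))) = Mul(60, Add(2, 32)) = Mul(60, 34) = 2040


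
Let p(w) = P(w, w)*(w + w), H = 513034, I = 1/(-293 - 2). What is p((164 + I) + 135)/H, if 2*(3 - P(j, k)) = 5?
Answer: 44102/75672515 ≈ 0.00058280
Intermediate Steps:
I = -1/295 (I = 1/(-295) = -1/295 ≈ -0.0033898)
P(j, k) = ½ (P(j, k) = 3 - ½*5 = 3 - 5/2 = ½)
p(w) = w (p(w) = (w + w)/2 = (2*w)/2 = w)
p((164 + I) + 135)/H = ((164 - 1/295) + 135)/513034 = (48379/295 + 135)*(1/513034) = (88204/295)*(1/513034) = 44102/75672515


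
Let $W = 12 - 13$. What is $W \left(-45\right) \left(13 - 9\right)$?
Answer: $180$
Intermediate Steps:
$W = -1$ ($W = 12 - 13 = -1$)
$W \left(-45\right) \left(13 - 9\right) = \left(-1\right) \left(-45\right) \left(13 - 9\right) = 45 \cdot 4 = 180$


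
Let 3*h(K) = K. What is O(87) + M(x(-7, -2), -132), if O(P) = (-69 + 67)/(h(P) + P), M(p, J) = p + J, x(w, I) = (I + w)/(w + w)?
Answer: -26669/203 ≈ -131.37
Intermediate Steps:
h(K) = K/3
x(w, I) = (I + w)/(2*w) (x(w, I) = (I + w)/((2*w)) = (I + w)*(1/(2*w)) = (I + w)/(2*w))
M(p, J) = J + p
O(P) = -3/(2*P) (O(P) = (-69 + 67)/(P/3 + P) = -2*3/(4*P) = -3/(2*P))
O(87) + M(x(-7, -2), -132) = -3/2/87 + (-132 + (½)*(-2 - 7)/(-7)) = -3/2*1/87 + (-132 + (½)*(-⅐)*(-9)) = -1/58 + (-132 + 9/14) = -1/58 - 1839/14 = -26669/203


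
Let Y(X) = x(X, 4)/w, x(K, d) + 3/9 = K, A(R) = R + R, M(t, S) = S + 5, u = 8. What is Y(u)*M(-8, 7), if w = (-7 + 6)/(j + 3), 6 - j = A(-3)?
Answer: -1380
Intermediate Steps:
M(t, S) = 5 + S
A(R) = 2*R
j = 12 (j = 6 - 2*(-3) = 6 - 1*(-6) = 6 + 6 = 12)
x(K, d) = -⅓ + K
w = -1/15 (w = (-7 + 6)/(12 + 3) = -1/15 ≈ -0.066667)
Y(X) = 5 - 15*X (Y(X) = (-⅓ + X)/(-1/15) = (-⅓ + X)*(-15) = 5 - 15*X)
Y(u)*M(-8, 7) = (5 - 15*8)*(5 + 7) = (5 - 120)*12 = -115*12 = -1380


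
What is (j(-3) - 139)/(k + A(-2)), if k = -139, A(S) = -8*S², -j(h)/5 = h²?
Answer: 184/171 ≈ 1.0760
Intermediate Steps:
j(h) = -5*h²
(j(-3) - 139)/(k + A(-2)) = (-5*(-3)² - 139)/(-139 - 8*(-2)²) = (-5*9 - 139)/(-139 - 8*4) = (-45 - 139)/(-139 - 32) = -184/(-171) = -1/171*(-184) = 184/171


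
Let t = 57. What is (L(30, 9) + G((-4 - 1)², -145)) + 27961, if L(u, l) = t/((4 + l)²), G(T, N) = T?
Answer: 4729691/169 ≈ 27986.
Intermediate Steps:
L(u, l) = 57/(4 + l)² (L(u, l) = 57/((4 + l)²) = 57/(4 + l)²)
(L(30, 9) + G((-4 - 1)², -145)) + 27961 = (57/(4 + 9)² + (-4 - 1)²) + 27961 = (57/13² + (-5)²) + 27961 = (57*(1/169) + 25) + 27961 = (57/169 + 25) + 27961 = 4282/169 + 27961 = 4729691/169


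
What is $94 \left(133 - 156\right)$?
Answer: $-2162$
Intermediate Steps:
$94 \left(133 - 156\right) = 94 \left(-23\right) = -2162$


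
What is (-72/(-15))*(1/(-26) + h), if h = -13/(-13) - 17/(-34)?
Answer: 456/65 ≈ 7.0154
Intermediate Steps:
h = 3/2 (h = -13*(-1/13) - 17*(-1/34) = 1 + 1/2 = 3/2 ≈ 1.5000)
(-72/(-15))*(1/(-26) + h) = (-72/(-15))*(1/(-26) + 3/2) = (-72*(-1/15))*(-1/26 + 3/2) = (24/5)*(19/13) = 456/65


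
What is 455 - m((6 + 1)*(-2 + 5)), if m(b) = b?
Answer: 434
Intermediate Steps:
455 - m((6 + 1)*(-2 + 5)) = 455 - (6 + 1)*(-2 + 5) = 455 - 7*3 = 455 - 1*21 = 455 - 21 = 434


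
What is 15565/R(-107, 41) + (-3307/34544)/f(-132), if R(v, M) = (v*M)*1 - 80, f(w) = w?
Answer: -7884293239/2263184704 ≈ -3.4837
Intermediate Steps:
R(v, M) = -80 + M*v (R(v, M) = (M*v)*1 - 80 = M*v - 80 = -80 + M*v)
15565/R(-107, 41) + (-3307/34544)/f(-132) = 15565/(-80 + 41*(-107)) - 3307/34544/(-132) = 15565/(-80 - 4387) - 3307*1/34544*(-1/132) = 15565/(-4467) - 3307/34544*(-1/132) = 15565*(-1/4467) + 3307/4559808 = -15565/4467 + 3307/4559808 = -7884293239/2263184704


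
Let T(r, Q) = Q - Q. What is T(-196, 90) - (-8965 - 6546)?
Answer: 15511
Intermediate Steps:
T(r, Q) = 0
T(-196, 90) - (-8965 - 6546) = 0 - (-8965 - 6546) = 0 - 1*(-15511) = 0 + 15511 = 15511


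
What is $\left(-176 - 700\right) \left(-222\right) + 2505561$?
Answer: $2700033$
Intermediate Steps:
$\left(-176 - 700\right) \left(-222\right) + 2505561 = \left(-876\right) \left(-222\right) + 2505561 = 194472 + 2505561 = 2700033$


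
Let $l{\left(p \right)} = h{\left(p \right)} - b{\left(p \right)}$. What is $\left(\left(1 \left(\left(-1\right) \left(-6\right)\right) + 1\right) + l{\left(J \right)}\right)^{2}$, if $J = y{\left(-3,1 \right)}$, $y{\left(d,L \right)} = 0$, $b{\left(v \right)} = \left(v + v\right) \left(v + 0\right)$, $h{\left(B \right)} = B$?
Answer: $49$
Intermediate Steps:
$b{\left(v \right)} = 2 v^{2}$ ($b{\left(v \right)} = 2 v v = 2 v^{2}$)
$J = 0$
$l{\left(p \right)} = p - 2 p^{2}$
$\left(\left(1 \left(\left(-1\right) \left(-6\right)\right) + 1\right) + l{\left(J \right)}\right)^{2} = \left(\left(1 \left(\left(-1\right) \left(-6\right)\right) + 1\right) + 0 \left(1 - 0\right)\right)^{2} = \left(\left(1 \cdot 6 + 1\right) + 0 \left(1 + 0\right)\right)^{2} = \left(\left(6 + 1\right) + 0 \cdot 1\right)^{2} = \left(7 + 0\right)^{2} = 7^{2} = 49$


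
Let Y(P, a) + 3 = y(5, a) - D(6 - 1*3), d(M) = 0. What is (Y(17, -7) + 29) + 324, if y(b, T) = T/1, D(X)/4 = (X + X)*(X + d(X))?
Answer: 271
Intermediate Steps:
D(X) = 8*X² (D(X) = 4*((X + X)*(X + 0)) = 4*((2*X)*X) = 4*(2*X²) = 8*X²)
y(b, T) = T (y(b, T) = T*1 = T)
Y(P, a) = -75 + a (Y(P, a) = -3 + (a - 8*(6 - 1*3)²) = -3 + (a - 8*(6 - 3)²) = -3 + (a - 8*3²) = -3 + (a - 8*9) = -3 + (a - 1*72) = -3 + (a - 72) = -3 + (-72 + a) = -75 + a)
(Y(17, -7) + 29) + 324 = ((-75 - 7) + 29) + 324 = (-82 + 29) + 324 = -53 + 324 = 271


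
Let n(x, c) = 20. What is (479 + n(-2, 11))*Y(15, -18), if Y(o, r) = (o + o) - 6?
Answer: 11976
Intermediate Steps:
Y(o, r) = -6 + 2*o (Y(o, r) = 2*o - 6 = -6 + 2*o)
(479 + n(-2, 11))*Y(15, -18) = (479 + 20)*(-6 + 2*15) = 499*(-6 + 30) = 499*24 = 11976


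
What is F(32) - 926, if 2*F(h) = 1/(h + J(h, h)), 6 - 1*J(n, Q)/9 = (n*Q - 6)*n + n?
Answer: -543350873/586772 ≈ -926.00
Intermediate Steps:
J(n, Q) = 54 - 9*n - 9*n*(-6 + Q*n) (J(n, Q) = 54 - 9*((n*Q - 6)*n + n) = 54 - 9*((Q*n - 6)*n + n) = 54 - 9*((-6 + Q*n)*n + n) = 54 - 9*(n*(-6 + Q*n) + n) = 54 - 9*(n + n*(-6 + Q*n)) = 54 + (-9*n - 9*n*(-6 + Q*n)) = 54 - 9*n - 9*n*(-6 + Q*n))
F(h) = 1/(2*(54 - 9*h**3 + 46*h)) (F(h) = 1/(2*(h + (54 + 45*h - 9*h*h**2))) = 1/(2*(h + (54 + 45*h - 9*h**3))) = 1/(2*(h + (54 - 9*h**3 + 45*h))) = 1/(2*(54 - 9*h**3 + 46*h)))
F(32) - 926 = 1/(2*(54 - 9*32**3 + 46*32)) - 926 = 1/(2*(54 - 9*32768 + 1472)) - 926 = 1/(2*(54 - 294912 + 1472)) - 926 = (1/2)/(-293386) - 926 = (1/2)*(-1/293386) - 926 = -1/586772 - 926 = -543350873/586772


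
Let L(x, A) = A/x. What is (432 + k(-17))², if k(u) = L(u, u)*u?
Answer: 172225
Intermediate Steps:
k(u) = u (k(u) = (u/u)*u = 1*u = u)
(432 + k(-17))² = (432 - 17)² = 415² = 172225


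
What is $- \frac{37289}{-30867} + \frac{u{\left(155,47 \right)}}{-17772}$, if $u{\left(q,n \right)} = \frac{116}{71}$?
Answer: $\frac{3920677258}{3245695917} \approx 1.208$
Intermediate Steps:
$u{\left(q,n \right)} = \frac{116}{71}$ ($u{\left(q,n \right)} = 116 \cdot \frac{1}{71} = \frac{116}{71}$)
$- \frac{37289}{-30867} + \frac{u{\left(155,47 \right)}}{-17772} = - \frac{37289}{-30867} + \frac{116}{71 \left(-17772\right)} = \left(-37289\right) \left(- \frac{1}{30867}\right) + \frac{116}{71} \left(- \frac{1}{17772}\right) = \frac{37289}{30867} - \frac{29}{315453} = \frac{3920677258}{3245695917}$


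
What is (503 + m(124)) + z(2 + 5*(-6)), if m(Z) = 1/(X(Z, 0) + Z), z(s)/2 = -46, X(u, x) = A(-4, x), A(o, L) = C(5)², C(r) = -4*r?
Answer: 215365/524 ≈ 411.00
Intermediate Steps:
A(o, L) = 400 (A(o, L) = (-4*5)² = (-20)² = 400)
X(u, x) = 400
z(s) = -92 (z(s) = 2*(-46) = -92)
m(Z) = 1/(400 + Z)
(503 + m(124)) + z(2 + 5*(-6)) = (503 + 1/(400 + 124)) - 92 = (503 + 1/524) - 92 = 263573/524 - 92 = 215365/524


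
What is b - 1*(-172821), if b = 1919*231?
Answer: 616110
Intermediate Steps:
b = 443289
b - 1*(-172821) = 443289 - 1*(-172821) = 443289 + 172821 = 616110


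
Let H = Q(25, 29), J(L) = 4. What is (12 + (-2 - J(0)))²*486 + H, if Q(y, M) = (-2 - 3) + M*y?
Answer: 18216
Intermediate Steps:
Q(y, M) = -5 + M*y
H = 720 (H = -5 + 29*25 = -5 + 725 = 720)
(12 + (-2 - J(0)))²*486 + H = (12 + (-2 - 1*4))²*486 + 720 = (12 + (-2 - 4))²*486 + 720 = (12 - 6)²*486 + 720 = 6²*486 + 720 = 36*486 + 720 = 17496 + 720 = 18216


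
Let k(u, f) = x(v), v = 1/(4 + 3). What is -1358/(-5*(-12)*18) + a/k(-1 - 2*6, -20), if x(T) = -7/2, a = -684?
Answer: 733967/3780 ≈ 194.17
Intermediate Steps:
v = ⅐ (v = 1/7 = ⅐ ≈ 0.14286)
x(T) = -7/2 (x(T) = -7*½ = -7/2)
k(u, f) = -7/2
-1358/(-5*(-12)*18) + a/k(-1 - 2*6, -20) = -1358/(-5*(-12)*18) - 684/(-7/2) = -1358/(60*18) - 684*(-2/7) = -1358/1080 + 1368/7 = -1358*1/1080 + 1368/7 = -679/540 + 1368/7 = 733967/3780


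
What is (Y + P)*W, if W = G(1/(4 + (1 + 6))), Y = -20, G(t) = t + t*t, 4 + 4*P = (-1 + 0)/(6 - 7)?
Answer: -249/121 ≈ -2.0578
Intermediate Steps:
P = -¾ (P = -1 + ((-1 + 0)/(6 - 7))/4 = -1 + (-1/(-1))/4 = -1 + (-1*(-1))/4 = -1 + (¼)*1 = -1 + ¼ = -¾ ≈ -0.75000)
G(t) = t + t²
W = 12/121 (W = (1 + 1/(4 + (1 + 6)))/(4 + (1 + 6)) = (1 + 1/(4 + 7))/(4 + 7) = (1 + 1/11)/11 = (1/11)*(12/11) = 12/121 ≈ 0.099174)
(Y + P)*W = (-20 - ¾)*(12/121) = -83/4*12/121 = -249/121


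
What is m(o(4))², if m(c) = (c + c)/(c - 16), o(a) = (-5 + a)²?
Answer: 4/225 ≈ 0.017778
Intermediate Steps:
m(c) = 2*c/(-16 + c) (m(c) = (2*c)/(-16 + c) = 2*c/(-16 + c))
m(o(4))² = (2*(-5 + 4)²/(-16 + (-5 + 4)²))² = (2*(-1)²/(-16 + (-1)²))² = (2*1/(-16 + 1))² = (2*1/(-15))² = (2*1*(-1/15))² = (-2/15)² = 4/225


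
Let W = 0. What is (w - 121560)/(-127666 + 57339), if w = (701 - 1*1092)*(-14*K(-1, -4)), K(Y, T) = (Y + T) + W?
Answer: 148930/70327 ≈ 2.1177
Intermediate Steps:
K(Y, T) = T + Y (K(Y, T) = (Y + T) + 0 = (T + Y) + 0 = T + Y)
w = -27370 (w = (701 - 1*1092)*(-14*(-4 - 1)) = (701 - 1092)*(-14*(-5)) = -391*70 = -27370)
(w - 121560)/(-127666 + 57339) = (-27370 - 121560)/(-127666 + 57339) = -148930/(-70327) = -148930*(-1/70327) = 148930/70327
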